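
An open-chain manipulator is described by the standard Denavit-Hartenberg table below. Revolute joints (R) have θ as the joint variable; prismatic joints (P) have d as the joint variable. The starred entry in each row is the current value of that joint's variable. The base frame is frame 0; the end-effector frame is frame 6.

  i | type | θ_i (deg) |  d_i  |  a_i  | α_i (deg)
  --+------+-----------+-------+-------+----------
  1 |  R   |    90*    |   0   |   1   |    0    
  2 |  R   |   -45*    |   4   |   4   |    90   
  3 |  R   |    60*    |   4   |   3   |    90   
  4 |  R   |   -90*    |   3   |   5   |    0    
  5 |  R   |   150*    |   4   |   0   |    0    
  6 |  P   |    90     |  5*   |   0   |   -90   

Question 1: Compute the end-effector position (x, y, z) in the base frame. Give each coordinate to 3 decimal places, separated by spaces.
10.530 12.945 0.598

after link 1: o_1 = (0.0000, 1.0000, 0.0000)
after link 2: o_2 = (2.8284, 3.8284, 4.0000)
after link 3: o_3 = (6.7175, 2.0607, 6.5981)
after link 4: o_4 = (5.0191, 7.4333, 5.0981)
after link 5: o_5 = (7.4686, 9.8828, 3.0981)
after link 6: o_6 = (10.5304, 12.9447, 0.5981)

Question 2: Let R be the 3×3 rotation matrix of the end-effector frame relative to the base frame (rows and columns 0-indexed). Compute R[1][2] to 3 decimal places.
End-effector z-axis (col 2 of R) = (-0.7891,0.4356,-0.4330)
R[1][2] = 0.4356

0.436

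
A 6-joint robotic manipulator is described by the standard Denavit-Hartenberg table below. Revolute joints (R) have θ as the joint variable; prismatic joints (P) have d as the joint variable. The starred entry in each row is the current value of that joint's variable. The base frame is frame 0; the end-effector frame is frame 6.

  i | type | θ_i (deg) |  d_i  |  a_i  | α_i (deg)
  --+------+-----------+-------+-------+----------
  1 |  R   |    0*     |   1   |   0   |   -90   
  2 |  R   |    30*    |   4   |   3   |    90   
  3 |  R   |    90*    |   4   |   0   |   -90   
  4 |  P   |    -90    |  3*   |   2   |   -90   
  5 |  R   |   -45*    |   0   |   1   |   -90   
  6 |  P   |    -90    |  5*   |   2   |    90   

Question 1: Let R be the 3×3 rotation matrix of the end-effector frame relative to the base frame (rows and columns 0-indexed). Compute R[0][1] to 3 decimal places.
End-effector y-axis (col 1 of R) = (0.9659,0.0000,0.2588)
R[0][1] = 0.9659

0.966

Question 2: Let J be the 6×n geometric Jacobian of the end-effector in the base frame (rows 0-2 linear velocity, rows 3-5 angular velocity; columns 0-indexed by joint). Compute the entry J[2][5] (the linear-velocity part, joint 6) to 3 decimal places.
prismatic axis z_5 = (0.9659,0.0000,0.2588)
J_v[:, 5] = z_5; J_ω[:, 5] = (0,0,0)
entry J[2][5] = 0.2588

0.259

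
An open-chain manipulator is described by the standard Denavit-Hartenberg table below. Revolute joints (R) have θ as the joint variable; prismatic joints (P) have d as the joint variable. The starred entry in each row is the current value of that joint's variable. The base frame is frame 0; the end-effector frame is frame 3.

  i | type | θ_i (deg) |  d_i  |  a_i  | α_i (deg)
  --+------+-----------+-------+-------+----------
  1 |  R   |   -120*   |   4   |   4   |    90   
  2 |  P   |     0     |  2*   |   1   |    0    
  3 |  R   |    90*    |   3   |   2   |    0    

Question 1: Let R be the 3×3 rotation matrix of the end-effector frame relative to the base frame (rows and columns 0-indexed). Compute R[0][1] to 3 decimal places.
End-effector y-axis (col 1 of R) = (0.5000,0.8660,0.0000)
R[0][1] = 0.5000

0.500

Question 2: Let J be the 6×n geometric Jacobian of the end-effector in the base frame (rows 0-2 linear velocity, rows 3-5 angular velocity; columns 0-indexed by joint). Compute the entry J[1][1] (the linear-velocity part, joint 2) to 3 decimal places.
prismatic axis z_1 = (-0.8660,0.5000,0.0000)
J_v[:, 1] = z_1; J_ω[:, 1] = (0,0,0)
entry J[1][1] = 0.5000

0.500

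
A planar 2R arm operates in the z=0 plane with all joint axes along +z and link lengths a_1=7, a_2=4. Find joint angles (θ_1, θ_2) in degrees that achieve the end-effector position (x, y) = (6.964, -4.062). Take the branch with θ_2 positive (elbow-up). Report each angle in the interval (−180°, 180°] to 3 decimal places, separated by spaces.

-60.000 90.003

cos θ_2 = (64.9971−7²−4²)/(2·7·4) = -0.0001; θ_2 = 90.0029° (elbow-up)
β = atan2(-4.0620,6.9640) = -30.2544°; ψ = atan2(4.0000,6.9998) = 29.7456°
θ_1 = β − ψ = -60.0000°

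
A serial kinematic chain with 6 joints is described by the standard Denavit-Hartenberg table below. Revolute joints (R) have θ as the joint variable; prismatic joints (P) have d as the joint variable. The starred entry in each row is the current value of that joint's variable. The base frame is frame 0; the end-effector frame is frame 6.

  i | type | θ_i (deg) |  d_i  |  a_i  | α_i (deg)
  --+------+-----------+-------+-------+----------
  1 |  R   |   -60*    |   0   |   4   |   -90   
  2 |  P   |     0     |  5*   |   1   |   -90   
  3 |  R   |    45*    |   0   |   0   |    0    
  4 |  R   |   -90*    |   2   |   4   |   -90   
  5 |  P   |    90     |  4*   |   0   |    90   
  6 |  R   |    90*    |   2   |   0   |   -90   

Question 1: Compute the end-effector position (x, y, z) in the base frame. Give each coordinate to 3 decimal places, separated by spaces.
11.590 -7.247 -2.000

after link 1: o_1 = (2.0000, -3.4641, 0.0000)
after link 2: o_2 = (6.8301, -1.8301, 0.0000)
after link 3: o_3 = (6.8301, -1.8301, 0.0000)
after link 4: o_4 = (10.6938, -2.8654, -2.0000)
after link 5: o_5 = (9.6586, -6.7291, -2.0000)
after link 6: o_6 = (11.5904, -7.2467, -2.0000)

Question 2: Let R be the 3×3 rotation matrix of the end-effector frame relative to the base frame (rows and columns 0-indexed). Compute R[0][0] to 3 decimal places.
-0.259

End-effector x-axis (col 0 of R) = (-0.2588,-0.9659,-0.0000)
R[0][0] = -0.2588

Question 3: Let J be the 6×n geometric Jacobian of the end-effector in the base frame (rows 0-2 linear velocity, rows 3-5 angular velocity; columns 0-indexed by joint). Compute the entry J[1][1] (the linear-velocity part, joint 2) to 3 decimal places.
prismatic axis z_1 = (0.8660,0.5000,0.0000)
J_v[:, 1] = z_1; J_ω[:, 1] = (0,0,0)
entry J[1][1] = 0.5000

0.500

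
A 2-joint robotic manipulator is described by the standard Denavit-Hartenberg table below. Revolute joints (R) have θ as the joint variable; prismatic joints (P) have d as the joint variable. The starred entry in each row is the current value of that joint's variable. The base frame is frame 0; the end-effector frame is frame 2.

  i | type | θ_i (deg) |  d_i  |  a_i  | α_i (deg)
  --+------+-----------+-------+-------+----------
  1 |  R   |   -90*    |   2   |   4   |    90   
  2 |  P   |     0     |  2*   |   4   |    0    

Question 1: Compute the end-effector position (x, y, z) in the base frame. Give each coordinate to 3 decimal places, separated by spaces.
-2.000 -8.000 2.000

after link 1: o_1 = (0.0000, -4.0000, 2.0000)
after link 2: o_2 = (-2.0000, -8.0000, 2.0000)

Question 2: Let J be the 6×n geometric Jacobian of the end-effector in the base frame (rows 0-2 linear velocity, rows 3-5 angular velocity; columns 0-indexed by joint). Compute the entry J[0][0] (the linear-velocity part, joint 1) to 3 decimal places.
axis z_0 = ẑ; lever o_n−o_0 = (-2.0000,-8.0000,2.0000)
cross product → J_v[:, 0] = (8.0000,-2.0000,0.0000)
J_ω[:, 0] = z_0
entry J[0][0] = 8.0000

8.000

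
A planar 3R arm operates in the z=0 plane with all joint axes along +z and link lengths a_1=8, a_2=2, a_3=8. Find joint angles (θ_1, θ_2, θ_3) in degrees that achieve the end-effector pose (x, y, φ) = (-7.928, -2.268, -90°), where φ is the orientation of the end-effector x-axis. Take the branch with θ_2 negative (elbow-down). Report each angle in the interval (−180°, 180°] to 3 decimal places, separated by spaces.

wrist centre = target − a_3·(cos φ, sin φ) = (-7.9280, 5.7320)
cos θ_2 = (95.7090−8²−2²)/(2·8·2) = 0.8659; θ_2 = -30.0136° (elbow-down)
β = atan2(5.7320,-7.9280) = 144.1328°; ψ = atan2(-1.0004,9.7318) = -5.8693°
θ_1 = β − ψ = 150.0021°
θ_3 = φ − θ_1 − θ_2 = 150.0115° (wrapped to (-180°,180°])

150.002 -30.014 150.012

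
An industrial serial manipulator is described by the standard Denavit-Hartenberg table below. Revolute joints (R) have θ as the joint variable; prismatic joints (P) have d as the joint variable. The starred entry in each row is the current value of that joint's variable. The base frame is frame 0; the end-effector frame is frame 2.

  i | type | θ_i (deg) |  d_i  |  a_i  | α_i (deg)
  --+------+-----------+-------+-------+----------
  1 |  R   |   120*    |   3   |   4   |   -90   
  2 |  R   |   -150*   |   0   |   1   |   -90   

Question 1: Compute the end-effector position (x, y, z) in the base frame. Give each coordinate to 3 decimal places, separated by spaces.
-1.567 2.714 3.500

after link 1: o_1 = (-2.0000, 3.4641, 3.0000)
after link 2: o_2 = (-1.5670, 2.7141, 3.5000)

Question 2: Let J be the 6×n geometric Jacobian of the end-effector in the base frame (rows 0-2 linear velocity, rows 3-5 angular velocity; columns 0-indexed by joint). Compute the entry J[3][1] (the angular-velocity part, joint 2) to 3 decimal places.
-0.866

axis z_1 = (-0.8660,-0.5000,0.0000); lever o_n−o_1 = (0.4330,-0.7500,0.5000)
cross product → J_v[:, 1] = (-0.2500,0.4330,0.8660)
J_ω[:, 1] = z_1
entry J[3][1] = -0.8660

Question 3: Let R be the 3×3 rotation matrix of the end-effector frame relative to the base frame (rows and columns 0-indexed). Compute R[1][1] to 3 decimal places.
End-effector y-axis (col 1 of R) = (0.8660,0.5000,-0.0000)
R[1][1] = 0.5000

0.500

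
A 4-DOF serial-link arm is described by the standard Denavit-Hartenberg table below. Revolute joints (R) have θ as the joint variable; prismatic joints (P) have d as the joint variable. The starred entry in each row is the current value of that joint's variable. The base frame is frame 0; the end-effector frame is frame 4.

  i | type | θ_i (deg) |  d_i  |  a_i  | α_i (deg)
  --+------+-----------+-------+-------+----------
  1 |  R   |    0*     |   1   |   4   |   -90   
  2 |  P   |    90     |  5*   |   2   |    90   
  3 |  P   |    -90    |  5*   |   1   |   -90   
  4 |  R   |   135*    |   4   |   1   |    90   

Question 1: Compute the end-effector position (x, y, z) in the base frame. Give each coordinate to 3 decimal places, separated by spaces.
8.293 4.707 -5.000

after link 1: o_1 = (4.0000, 0.0000, 1.0000)
after link 2: o_2 = (4.0000, 5.0000, -1.0000)
after link 3: o_3 = (9.0000, 4.0000, -1.0000)
after link 4: o_4 = (8.2929, 4.7071, -5.0000)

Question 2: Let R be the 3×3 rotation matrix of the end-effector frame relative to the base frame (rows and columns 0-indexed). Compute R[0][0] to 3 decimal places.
End-effector x-axis (col 0 of R) = (-0.7071,0.7071,-0.0000)
R[0][0] = -0.7071

-0.707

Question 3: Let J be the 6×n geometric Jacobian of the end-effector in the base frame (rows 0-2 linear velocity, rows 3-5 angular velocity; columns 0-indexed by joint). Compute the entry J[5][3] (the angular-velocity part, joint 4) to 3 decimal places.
-1.000

axis z_3 = (0.0000,0.0000,-1.0000); lever o_n−o_3 = (-0.7071,0.7071,-4.0000)
cross product → J_v[:, 3] = (0.7071,0.7071,0.0000)
J_ω[:, 3] = z_3
entry J[5][3] = -1.0000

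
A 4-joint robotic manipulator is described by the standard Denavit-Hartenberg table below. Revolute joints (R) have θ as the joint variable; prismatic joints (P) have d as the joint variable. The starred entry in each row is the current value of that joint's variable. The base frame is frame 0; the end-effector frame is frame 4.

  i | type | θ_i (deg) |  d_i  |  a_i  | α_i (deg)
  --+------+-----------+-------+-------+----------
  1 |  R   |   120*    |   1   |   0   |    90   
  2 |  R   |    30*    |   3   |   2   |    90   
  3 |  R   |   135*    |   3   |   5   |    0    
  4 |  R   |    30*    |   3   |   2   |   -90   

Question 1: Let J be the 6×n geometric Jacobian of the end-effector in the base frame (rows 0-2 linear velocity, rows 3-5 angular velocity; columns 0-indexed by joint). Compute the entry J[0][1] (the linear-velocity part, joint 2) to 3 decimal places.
axis z_1 = (0.8660,0.5000,0.0000); lever o_n−o_1 = (6.1096,3.5241,-6.9298)
cross product → J_v[:, 1] = (-3.4649,6.0014,-0.0028)
J_ω[:, 1] = z_1
entry J[0][1] = -3.4649

-3.465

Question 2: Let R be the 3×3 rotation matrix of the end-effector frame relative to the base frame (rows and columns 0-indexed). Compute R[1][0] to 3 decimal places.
End-effector x-axis (col 0 of R) = (0.6424,-0.5950,-0.4830)
R[1][0] = -0.5950

-0.595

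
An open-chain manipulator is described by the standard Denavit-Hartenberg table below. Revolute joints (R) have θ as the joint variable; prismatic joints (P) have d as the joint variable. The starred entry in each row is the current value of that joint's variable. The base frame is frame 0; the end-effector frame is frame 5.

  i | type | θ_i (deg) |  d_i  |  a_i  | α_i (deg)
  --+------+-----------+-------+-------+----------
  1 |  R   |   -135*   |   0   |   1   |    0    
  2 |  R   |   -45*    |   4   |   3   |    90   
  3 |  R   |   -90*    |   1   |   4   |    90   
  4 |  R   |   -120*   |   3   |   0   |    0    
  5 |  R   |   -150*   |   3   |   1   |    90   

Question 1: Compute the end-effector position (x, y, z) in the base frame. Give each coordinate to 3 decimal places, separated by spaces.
2.293 1.293 -0.000

after link 1: o_1 = (-0.7071, -0.7071, 0.0000)
after link 2: o_2 = (-3.7071, -0.7071, 4.0000)
after link 3: o_3 = (-3.7071, 0.2929, 0.0000)
after link 4: o_4 = (-0.7071, 0.2929, -0.0000)
after link 5: o_5 = (2.2929, 1.2929, -0.0000)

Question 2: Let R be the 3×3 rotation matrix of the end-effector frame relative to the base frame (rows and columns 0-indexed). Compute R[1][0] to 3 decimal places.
1.000

End-effector x-axis (col 0 of R) = (-0.0000,1.0000,0.0000)
R[1][0] = 1.0000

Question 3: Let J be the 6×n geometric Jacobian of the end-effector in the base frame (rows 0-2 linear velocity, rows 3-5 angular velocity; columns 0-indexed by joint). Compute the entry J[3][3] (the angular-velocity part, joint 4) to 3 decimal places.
1.000

axis z_3 = (1.0000,0.0000,-0.0000); lever o_n−o_3 = (6.0000,1.0000,-0.0000)
cross product → J_v[:, 3] = (0.0000,-0.0000,1.0000)
J_ω[:, 3] = z_3
entry J[3][3] = 1.0000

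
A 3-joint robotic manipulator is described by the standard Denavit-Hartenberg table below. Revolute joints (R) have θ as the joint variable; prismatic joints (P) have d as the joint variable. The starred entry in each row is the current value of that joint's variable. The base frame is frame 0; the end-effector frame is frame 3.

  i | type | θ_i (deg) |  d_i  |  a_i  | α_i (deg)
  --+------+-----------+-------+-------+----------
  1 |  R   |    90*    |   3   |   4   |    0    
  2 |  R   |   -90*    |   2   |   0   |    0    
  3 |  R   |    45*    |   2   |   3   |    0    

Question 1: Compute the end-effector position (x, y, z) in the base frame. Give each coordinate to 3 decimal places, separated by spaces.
2.121 6.121 7.000

after link 1: o_1 = (0.0000, 4.0000, 3.0000)
after link 2: o_2 = (0.0000, 4.0000, 5.0000)
after link 3: o_3 = (2.1213, 6.1213, 7.0000)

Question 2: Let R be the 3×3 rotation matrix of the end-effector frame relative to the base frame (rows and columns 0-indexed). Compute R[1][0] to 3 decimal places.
End-effector x-axis (col 0 of R) = (0.7071,0.7071,0.0000)
R[1][0] = 0.7071

0.707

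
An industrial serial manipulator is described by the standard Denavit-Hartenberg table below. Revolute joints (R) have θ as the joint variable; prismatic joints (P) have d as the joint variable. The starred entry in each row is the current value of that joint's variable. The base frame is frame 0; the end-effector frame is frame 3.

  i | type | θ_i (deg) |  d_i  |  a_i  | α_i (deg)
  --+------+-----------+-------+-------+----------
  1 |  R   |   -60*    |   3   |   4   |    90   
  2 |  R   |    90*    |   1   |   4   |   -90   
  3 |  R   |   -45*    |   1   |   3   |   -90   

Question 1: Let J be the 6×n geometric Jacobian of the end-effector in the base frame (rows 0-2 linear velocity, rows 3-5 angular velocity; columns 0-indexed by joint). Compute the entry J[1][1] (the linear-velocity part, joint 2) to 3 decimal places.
5.301

axis z_1 = (-0.8660,-0.5000,0.0000); lever o_n−o_1 = (-3.2031,-0.6946,6.1213)
cross product → J_v[:, 1] = (-3.0607,5.3012,-1.0000)
J_ω[:, 1] = z_1
entry J[1][1] = 5.3012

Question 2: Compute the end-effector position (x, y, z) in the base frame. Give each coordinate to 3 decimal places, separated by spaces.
after link 1: o_1 = (2.0000, -3.4641, 3.0000)
after link 2: o_2 = (1.1340, -3.9641, 7.0000)
after link 3: o_3 = (-1.2031, -4.1587, 9.1213)

-1.203 -4.159 9.121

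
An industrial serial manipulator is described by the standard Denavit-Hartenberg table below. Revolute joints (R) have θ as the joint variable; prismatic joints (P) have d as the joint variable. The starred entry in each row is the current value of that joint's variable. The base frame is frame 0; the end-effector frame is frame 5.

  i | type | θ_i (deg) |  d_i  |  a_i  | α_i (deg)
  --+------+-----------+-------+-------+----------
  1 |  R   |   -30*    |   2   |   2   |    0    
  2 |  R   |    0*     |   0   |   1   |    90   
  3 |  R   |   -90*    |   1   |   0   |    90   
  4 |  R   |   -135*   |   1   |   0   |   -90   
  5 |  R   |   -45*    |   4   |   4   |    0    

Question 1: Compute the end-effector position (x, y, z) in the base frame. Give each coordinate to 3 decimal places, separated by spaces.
after link 1: o_1 = (1.7321, -1.0000, 2.0000)
after link 2: o_2 = (2.5981, -1.5000, 2.0000)
after link 3: o_3 = (2.0981, -2.3660, 2.0000)
after link 4: o_4 = (1.2321, -1.8660, 2.0000)
after link 5: o_5 = (1.1968, 3.7297, 1.1716)

1.197 3.730 1.172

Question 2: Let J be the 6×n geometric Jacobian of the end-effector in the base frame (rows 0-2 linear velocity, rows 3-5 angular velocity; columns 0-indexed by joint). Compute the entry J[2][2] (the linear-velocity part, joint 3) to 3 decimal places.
axis z_2 = (-0.5000,-0.8660,0.0000); lever o_n−o_2 = (-1.4013,5.2297,-0.8284)
cross product → J_v[:, 2] = (0.7174,-0.4142,-3.8284)
J_ω[:, 2] = z_2
entry J[2][2] = -3.8284

-3.828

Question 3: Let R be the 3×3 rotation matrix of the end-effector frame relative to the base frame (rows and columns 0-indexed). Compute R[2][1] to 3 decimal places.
0.500

End-effector y-axis (col 1 of R) = (0.8624,0.0795,0.5000)
R[2][1] = 0.5000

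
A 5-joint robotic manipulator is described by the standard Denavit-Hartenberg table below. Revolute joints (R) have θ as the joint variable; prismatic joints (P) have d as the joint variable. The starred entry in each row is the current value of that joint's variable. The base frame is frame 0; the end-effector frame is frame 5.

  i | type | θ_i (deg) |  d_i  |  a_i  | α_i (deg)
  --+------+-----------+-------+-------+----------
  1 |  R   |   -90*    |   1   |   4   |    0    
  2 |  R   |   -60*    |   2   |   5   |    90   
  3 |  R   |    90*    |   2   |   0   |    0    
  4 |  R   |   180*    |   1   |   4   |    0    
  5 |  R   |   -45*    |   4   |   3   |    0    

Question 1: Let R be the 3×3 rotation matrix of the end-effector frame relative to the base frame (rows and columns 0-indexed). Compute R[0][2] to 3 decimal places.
End-effector z-axis (col 2 of R) = (-0.5000,0.8660,0.0000)
R[0][2] = -0.5000

-0.500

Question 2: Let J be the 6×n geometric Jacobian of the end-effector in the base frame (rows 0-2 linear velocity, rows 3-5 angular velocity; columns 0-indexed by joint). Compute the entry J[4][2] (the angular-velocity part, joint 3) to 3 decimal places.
0.866

axis z_2 = (-0.5000,0.8660,0.0000); lever o_n−o_2 = (-1.6629,7.1228,-6.1213)
cross product → J_v[:, 2] = (-5.3012,-3.0607,-2.1213)
J_ω[:, 2] = z_2
entry J[4][2] = 0.8660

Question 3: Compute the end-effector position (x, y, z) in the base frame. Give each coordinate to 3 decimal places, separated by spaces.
-5.993 0.623 -3.121

after link 1: o_1 = (0.0000, -4.0000, 1.0000)
after link 2: o_2 = (-4.3301, -6.5000, 3.0000)
after link 3: o_3 = (-5.3301, -4.7679, 3.0000)
after link 4: o_4 = (-5.8301, -3.9019, -1.0000)
after link 5: o_5 = (-5.9930, 0.6228, -3.1213)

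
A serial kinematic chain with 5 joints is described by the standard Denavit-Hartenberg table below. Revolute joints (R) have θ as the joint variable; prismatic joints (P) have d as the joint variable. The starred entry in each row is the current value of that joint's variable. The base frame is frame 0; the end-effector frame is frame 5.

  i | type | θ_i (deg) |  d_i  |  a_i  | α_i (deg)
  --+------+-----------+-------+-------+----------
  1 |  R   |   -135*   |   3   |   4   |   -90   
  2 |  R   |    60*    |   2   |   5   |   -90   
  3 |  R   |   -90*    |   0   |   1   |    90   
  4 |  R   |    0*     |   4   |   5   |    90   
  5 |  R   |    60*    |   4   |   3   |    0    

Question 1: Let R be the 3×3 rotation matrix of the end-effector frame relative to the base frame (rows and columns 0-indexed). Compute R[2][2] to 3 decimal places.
End-effector z-axis (col 2 of R) = (-0.6124,-0.6124,0.5000)
R[2][2] = 0.5000

0.500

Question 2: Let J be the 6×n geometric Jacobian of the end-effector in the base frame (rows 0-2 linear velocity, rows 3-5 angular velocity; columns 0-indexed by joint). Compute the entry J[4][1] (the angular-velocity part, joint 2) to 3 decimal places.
-0.707

axis z_1 = (0.7071,-0.7071,0.0000); lever o_n−o_1 = (4.8330,-8.6020,3.3840)
cross product → J_v[:, 1] = (-2.3928,-2.3928,-2.6651)
J_ω[:, 1] = z_1
entry J[4][1] = -0.7071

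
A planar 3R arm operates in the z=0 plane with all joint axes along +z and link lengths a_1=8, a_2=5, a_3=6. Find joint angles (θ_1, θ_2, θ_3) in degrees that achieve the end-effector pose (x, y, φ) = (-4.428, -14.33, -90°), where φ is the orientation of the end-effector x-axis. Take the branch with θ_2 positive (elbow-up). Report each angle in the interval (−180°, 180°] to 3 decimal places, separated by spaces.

wrist centre = target − a_3·(cos φ, sin φ) = (-4.4280, -8.3300)
cos θ_2 = (88.9961−8²−5²)/(2·8·5) = -0.0000; θ_2 = 90.0028° (elbow-up)
β = atan2(-8.3300,-4.4280) = -117.9939°; ψ = atan2(5.0000,7.9998) = 32.0062°
θ_1 = β − ψ = -150.0001°
θ_3 = φ − θ_1 − θ_2 = -30.0027° (wrapped to (-180°,180°])

-150.000 90.003 -30.003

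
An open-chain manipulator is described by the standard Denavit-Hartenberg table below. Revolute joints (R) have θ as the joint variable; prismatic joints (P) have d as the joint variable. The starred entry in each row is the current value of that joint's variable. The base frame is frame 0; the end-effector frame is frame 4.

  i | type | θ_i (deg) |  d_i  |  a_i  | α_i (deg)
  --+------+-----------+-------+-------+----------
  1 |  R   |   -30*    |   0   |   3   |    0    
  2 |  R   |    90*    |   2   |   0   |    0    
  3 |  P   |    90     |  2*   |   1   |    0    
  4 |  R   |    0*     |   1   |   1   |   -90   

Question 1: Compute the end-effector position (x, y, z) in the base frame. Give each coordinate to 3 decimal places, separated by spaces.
after link 1: o_1 = (2.5981, -1.5000, 0.0000)
after link 2: o_2 = (2.5981, -1.5000, 2.0000)
after link 3: o_3 = (1.7321, -1.0000, 4.0000)
after link 4: o_4 = (0.8660, -0.5000, 5.0000)

0.866 -0.500 5.000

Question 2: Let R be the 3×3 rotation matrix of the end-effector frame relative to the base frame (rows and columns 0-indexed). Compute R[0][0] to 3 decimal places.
End-effector x-axis (col 0 of R) = (-0.8660,0.5000,0.0000)
R[0][0] = -0.8660

-0.866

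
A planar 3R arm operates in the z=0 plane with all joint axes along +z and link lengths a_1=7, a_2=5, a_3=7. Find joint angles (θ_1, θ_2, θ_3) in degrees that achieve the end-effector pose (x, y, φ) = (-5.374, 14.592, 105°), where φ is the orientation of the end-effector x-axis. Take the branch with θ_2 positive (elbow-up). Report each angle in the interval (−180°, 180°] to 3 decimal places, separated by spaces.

78.926 89.994 -63.920

wrist centre = target − a_3·(cos φ, sin φ) = (-3.5623, 7.8305)
cos θ_2 = (74.0068−7²−5²)/(2·7·5) = 0.0001; θ_2 = 89.9945° (elbow-up)
β = atan2(7.8305,-3.5623) = 114.4618°; ψ = atan2(5.0000,7.0005) = 35.5358°
θ_1 = β − ψ = 78.9260°
θ_3 = φ − θ_1 − θ_2 = -63.9204° (wrapped to (-180°,180°])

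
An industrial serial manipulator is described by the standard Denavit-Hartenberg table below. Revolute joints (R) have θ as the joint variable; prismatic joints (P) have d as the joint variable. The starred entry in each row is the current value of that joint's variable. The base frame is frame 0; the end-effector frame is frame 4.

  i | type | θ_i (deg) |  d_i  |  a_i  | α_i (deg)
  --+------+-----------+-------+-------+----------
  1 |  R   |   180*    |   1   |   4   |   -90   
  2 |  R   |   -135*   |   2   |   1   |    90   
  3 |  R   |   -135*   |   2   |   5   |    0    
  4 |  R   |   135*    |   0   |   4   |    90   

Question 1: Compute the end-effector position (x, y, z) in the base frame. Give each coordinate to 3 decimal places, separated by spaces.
after link 1: o_1 = (-4.0000, 0.0000, 1.0000)
after link 2: o_2 = (-3.2929, -2.0000, 1.7071)
after link 3: o_3 = (-4.3787, 1.5355, -2.2071)
after link 4: o_4 = (-1.5503, 1.5355, 0.6213)

-1.550 1.536 0.621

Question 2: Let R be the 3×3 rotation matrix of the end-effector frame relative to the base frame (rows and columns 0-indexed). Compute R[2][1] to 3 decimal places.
End-effector y-axis (col 1 of R) = (0.7071,-0.0000,-0.7071)
R[2][1] = -0.7071

-0.707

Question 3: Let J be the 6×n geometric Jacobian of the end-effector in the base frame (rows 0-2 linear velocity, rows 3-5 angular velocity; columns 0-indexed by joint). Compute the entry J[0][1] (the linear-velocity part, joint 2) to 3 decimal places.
axis z_1 = (-0.0000,-1.0000,0.0000); lever o_n−o_1 = (2.4497,1.5355,-0.3787)
cross product → J_v[:, 1] = (0.3787,0.0000,2.4497)
J_ω[:, 1] = z_1
entry J[0][1] = 0.3787

0.379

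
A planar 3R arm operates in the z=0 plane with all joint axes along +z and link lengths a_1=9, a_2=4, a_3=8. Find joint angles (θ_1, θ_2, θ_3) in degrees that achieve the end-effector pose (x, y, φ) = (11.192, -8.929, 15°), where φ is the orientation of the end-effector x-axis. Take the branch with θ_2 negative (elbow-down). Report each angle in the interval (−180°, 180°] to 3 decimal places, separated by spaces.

wrist centre = target − a_3·(cos φ, sin φ) = (3.4646, -10.9996)
cos θ_2 = (132.9936−9²−4²)/(2·9·4) = 0.4999; θ_2 = -60.0059° (elbow-down)
β = atan2(-10.9996,3.4646) = -72.5168°; ψ = atan2(-3.4643,10.9996) = -17.4817°
θ_1 = β − ψ = -55.0351°
θ_3 = φ − θ_1 − θ_2 = 130.0411° (wrapped to (-180°,180°])

-55.035 -60.006 130.041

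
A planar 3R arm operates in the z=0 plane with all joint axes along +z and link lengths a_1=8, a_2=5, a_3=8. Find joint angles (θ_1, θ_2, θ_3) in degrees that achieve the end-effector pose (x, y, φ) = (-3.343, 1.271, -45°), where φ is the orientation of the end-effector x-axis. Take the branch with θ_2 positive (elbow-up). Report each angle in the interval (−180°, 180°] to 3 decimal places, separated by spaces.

119.999 60.006 134.995

wrist centre = target − a_3·(cos φ, sin φ) = (-8.9999, 6.9279)
cos θ_2 = (128.9925−8²−5²)/(2·8·5) = 0.4999; θ_2 = 60.0062° (elbow-up)
β = atan2(6.9279,-8.9999) = 142.4119°; ψ = atan2(4.3304,10.4995) = 22.4131°
θ_1 = β − ψ = 119.9988°
θ_3 = φ − θ_1 − θ_2 = 134.9950° (wrapped to (-180°,180°])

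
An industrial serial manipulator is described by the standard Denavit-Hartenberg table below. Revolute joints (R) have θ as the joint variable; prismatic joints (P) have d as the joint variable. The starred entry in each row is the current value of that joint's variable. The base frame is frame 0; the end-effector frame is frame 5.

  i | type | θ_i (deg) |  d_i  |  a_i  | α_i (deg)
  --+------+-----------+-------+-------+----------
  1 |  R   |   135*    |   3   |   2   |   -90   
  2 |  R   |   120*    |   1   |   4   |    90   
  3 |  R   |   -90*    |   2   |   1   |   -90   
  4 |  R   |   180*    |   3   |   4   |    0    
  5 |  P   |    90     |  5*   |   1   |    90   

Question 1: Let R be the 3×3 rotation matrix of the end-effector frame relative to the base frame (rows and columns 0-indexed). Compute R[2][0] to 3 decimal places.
End-effector x-axis (col 0 of R) = (-0.6124,0.6124,-0.5000)
R[2][0] = -0.5000

-0.500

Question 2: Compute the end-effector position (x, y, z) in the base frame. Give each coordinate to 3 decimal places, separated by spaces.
after link 1: o_1 = (-1.4142, 1.4142, 3.0000)
after link 2: o_2 = (-0.7071, -0.7071, -0.4641)
after link 3: o_3 = (-1.2247, 1.2247, -1.4641)
after link 4: o_4 = (-2.9925, -2.6643, -4.0622)
after link 5: o_5 = (-1.8371, -3.8197, -8.8923)

-1.837 -3.820 -8.892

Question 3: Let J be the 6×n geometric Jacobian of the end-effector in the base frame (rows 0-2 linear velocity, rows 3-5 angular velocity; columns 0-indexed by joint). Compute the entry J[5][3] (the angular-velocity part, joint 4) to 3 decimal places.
axis z_3 = (0.3536,-0.3536,-0.8660); lever o_n−o_3 = (-0.6124,-5.0445,-7.4282)
cross product → J_v[:, 3] = (-1.7424,3.1566,-2.0000)
J_ω[:, 3] = z_3
entry J[5][3] = -0.8660

-0.866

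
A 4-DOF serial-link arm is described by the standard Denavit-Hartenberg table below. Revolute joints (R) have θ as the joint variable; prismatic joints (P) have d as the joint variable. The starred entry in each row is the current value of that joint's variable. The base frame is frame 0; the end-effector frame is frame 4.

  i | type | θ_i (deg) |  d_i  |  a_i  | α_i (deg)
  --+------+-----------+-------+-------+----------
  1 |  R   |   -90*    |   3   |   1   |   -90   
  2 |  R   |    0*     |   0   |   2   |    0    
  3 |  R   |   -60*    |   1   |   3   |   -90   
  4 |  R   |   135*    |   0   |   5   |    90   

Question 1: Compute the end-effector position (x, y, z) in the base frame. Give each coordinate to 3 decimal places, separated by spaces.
-2.536 -2.732 2.536

after link 1: o_1 = (0.0000, -1.0000, 3.0000)
after link 2: o_2 = (0.0000, -3.0000, 3.0000)
after link 3: o_3 = (1.0000, -4.5000, 5.5981)
after link 4: o_4 = (-2.5355, -2.7322, 2.5362)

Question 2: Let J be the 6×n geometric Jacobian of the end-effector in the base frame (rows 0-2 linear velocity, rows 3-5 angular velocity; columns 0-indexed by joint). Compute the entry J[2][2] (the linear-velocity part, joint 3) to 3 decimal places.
0.268

axis z_2 = (1.0000,0.0000,0.0000); lever o_n−o_2 = (-2.5355,0.2678,-0.4638)
cross product → J_v[:, 2] = (-0.0000,0.4638,0.2678)
J_ω[:, 2] = z_2
entry J[2][2] = 0.2678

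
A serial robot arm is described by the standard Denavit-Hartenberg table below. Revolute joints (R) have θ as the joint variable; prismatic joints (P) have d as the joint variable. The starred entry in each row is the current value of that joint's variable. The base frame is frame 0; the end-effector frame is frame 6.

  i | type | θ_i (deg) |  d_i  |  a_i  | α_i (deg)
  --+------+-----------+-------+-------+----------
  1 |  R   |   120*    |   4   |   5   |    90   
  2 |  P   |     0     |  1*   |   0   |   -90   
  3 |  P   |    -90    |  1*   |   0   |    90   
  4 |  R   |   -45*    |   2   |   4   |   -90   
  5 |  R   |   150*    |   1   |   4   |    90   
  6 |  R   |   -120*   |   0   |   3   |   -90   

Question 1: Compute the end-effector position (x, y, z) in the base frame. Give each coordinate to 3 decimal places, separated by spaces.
after link 1: o_1 = (-2.5000, 4.3301, 4.0000)
after link 2: o_2 = (-1.6340, 4.8301, 4.0000)
after link 3: o_3 = (-1.6340, 4.8301, 5.0000)
after link 4: o_4 = (1.8155, 4.5123, 2.1716)
after link 5: o_5 = (-0.6934, 5.3731, 5.3282)
after link 6: o_6 = (-1.1139, 4.2644, 2.5725)

-1.114 4.264 2.572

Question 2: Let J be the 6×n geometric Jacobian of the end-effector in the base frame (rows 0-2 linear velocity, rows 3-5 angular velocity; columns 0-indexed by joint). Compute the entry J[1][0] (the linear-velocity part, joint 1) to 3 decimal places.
-1.114

axis z_0 = ẑ; lever o_n−o_0 = (-1.1139,4.2644,2.5725)
cross product → J_v[:, 0] = (-4.2644,-1.1139,0.0000)
J_ω[:, 0] = z_0
entry J[1][0] = -1.1139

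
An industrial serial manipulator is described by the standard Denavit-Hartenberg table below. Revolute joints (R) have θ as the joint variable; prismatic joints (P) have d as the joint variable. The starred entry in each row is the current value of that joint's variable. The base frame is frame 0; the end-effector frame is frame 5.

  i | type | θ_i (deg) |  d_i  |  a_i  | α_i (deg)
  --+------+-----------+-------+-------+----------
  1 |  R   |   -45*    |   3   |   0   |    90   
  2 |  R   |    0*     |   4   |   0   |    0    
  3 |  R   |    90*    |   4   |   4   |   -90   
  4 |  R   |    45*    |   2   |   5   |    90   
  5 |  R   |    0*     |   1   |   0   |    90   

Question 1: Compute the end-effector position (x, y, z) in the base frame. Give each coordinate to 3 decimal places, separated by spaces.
after link 1: o_1 = (0.0000, 0.0000, 3.0000)
after link 2: o_2 = (-2.8284, -2.8284, 3.0000)
after link 3: o_3 = (-5.6569, -5.6569, 7.0000)
after link 4: o_4 = (-4.5711, -1.7426, 10.5355)
after link 5: o_5 = (-5.0711, -2.2426, 11.2426)

-5.071 -2.243 11.243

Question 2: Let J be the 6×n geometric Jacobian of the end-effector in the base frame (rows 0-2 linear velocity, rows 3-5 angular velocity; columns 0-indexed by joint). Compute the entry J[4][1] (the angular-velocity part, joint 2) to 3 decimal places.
-0.707

axis z_1 = (-0.7071,-0.7071,0.0000); lever o_n−o_1 = (-5.0711,-2.2426,8.2426)
cross product → J_v[:, 1] = (-5.8284,5.8284,-2.0000)
J_ω[:, 1] = z_1
entry J[4][1] = -0.7071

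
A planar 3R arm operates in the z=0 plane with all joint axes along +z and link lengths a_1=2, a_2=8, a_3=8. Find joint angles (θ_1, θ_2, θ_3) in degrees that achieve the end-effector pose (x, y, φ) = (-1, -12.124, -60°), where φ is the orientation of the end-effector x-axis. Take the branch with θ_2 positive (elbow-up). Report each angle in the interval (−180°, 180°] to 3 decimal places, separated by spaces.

wrist centre = target − a_3·(cos φ, sin φ) = (-5.0000, -5.1958)
cos θ_2 = (51.9963−2²−8²)/(2·2·8) = -0.5001; θ_2 = 120.0076° (elbow-up)
β = atan2(-5.1958,-5.0000) = -133.8998°; ψ = atan2(6.9277,-2.0009) = 106.1103°
θ_1 = β − ψ = -240.0102°
θ_3 = φ − θ_1 − θ_2 = 60.0025° (wrapped to (-180°,180°])

119.990 120.008 60.003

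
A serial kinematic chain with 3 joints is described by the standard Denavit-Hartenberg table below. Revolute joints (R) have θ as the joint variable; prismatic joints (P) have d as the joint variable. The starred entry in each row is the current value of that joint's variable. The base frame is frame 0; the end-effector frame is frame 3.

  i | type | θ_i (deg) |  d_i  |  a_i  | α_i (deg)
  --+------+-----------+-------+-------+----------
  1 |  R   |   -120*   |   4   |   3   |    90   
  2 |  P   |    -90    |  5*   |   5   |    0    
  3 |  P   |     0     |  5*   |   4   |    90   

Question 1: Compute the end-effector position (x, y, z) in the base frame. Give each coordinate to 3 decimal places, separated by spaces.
after link 1: o_1 = (-1.5000, -2.5981, 4.0000)
after link 2: o_2 = (-5.8301, -0.0981, -1.0000)
after link 3: o_3 = (-10.1603, 2.4019, -5.0000)

-10.160 2.402 -5.000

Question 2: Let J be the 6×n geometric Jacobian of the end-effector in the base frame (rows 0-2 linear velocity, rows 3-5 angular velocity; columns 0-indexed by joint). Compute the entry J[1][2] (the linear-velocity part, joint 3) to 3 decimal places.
0.500

prismatic axis z_2 = (-0.8660,0.5000,0.0000)
J_v[:, 2] = z_2; J_ω[:, 2] = (0,0,0)
entry J[1][2] = 0.5000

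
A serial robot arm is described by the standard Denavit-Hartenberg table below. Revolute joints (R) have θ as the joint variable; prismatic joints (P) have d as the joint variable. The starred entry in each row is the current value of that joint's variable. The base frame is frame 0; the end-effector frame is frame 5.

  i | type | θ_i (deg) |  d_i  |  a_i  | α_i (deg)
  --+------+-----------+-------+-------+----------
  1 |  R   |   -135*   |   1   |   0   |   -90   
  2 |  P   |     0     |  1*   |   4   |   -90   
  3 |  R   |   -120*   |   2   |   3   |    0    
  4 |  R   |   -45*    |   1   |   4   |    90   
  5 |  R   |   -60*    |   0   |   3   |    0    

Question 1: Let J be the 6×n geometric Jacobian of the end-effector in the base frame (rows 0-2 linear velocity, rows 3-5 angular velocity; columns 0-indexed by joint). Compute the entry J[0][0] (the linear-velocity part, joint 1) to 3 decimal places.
1.562

axis z_0 = ẑ; lever o_n−o_0 = (5.5396,-1.5620,0.5981)
cross product → J_v[:, 0] = (1.5620,5.5396,-0.0000)
J_ω[:, 0] = z_0
entry J[0][0] = 1.5620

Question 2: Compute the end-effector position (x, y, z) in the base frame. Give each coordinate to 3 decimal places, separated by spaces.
after link 1: o_1 = (0.0000, 0.0000, 1.0000)
after link 2: o_2 = (-2.1213, -3.5355, 1.0000)
after link 3: o_3 = (0.7765, -4.3120, -1.0000)
after link 4: o_4 = (4.2406, -2.3120, -2.0000)
after link 5: o_5 = (5.5396, -1.5620, 0.5981)

5.540 -1.562 0.598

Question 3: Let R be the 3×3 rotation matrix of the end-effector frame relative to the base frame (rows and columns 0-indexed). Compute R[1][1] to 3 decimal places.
End-effector y-axis (col 1 of R) = (0.7500,0.4330,-0.5000)
R[1][1] = 0.4330

0.433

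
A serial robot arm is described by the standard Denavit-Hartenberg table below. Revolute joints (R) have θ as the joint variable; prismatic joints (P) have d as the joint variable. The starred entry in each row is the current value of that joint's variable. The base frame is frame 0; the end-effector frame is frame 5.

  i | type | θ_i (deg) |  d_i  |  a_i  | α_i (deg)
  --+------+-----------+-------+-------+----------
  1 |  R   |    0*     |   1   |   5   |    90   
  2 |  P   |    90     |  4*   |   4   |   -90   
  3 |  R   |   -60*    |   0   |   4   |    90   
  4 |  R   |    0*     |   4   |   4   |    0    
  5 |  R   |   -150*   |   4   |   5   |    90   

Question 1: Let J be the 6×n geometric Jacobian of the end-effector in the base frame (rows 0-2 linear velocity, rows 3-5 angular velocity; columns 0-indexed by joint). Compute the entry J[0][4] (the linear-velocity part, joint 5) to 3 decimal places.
axis z_4 = (-0.0000,-0.5000,-0.8660); lever o_n−o_4 = (2.5000,1.7500,-5.6292)
cross product → J_v[:, 4] = (4.3301,-2.1651,1.2500)
J_ω[:, 4] = z_4
entry J[0][4] = 4.3301

4.330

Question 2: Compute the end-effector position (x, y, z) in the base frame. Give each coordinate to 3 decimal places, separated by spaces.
7.500 -11.178 -0.093

after link 1: o_1 = (5.0000, 0.0000, 1.0000)
after link 2: o_2 = (5.0000, -4.0000, 5.0000)
after link 3: o_3 = (5.0000, -7.4641, 7.0000)
after link 4: o_4 = (5.0000, -12.9282, 5.5359)
after link 5: o_5 = (7.5000, -11.1782, -0.0933)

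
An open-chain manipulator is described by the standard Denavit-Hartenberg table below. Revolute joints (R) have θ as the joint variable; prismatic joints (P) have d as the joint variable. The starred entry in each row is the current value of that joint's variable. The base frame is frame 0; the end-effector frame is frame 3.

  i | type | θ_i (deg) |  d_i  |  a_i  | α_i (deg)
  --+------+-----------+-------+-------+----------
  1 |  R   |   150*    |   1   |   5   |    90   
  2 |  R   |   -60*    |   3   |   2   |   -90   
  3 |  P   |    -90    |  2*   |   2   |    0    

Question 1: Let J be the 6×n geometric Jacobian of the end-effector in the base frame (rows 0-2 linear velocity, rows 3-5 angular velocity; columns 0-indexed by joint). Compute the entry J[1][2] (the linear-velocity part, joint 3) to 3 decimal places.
0.433

prismatic axis z_2 = (-0.7500,0.4330,0.5000)
J_v[:, 2] = z_2; J_ω[:, 2] = (0,0,0)
entry J[1][2] = 0.4330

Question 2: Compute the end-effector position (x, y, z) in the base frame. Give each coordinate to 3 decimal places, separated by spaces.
-4.196 8.196 0.268

after link 1: o_1 = (-4.3301, 2.5000, 1.0000)
after link 2: o_2 = (-3.6962, 5.5981, -0.7321)
after link 3: o_3 = (-4.1962, 8.1962, 0.2679)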